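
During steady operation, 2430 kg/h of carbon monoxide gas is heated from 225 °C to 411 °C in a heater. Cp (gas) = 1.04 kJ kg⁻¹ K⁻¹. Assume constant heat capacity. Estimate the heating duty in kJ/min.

Q = 7830 kJ/min

Q = ṁ·Cp·ΔT = 2430 × 1.04 × (411 − 225) = 470060 kJ/h
Converting: 470060 / 3600 s = 130.57 kW
Heating duty = 7834.3 kJ/min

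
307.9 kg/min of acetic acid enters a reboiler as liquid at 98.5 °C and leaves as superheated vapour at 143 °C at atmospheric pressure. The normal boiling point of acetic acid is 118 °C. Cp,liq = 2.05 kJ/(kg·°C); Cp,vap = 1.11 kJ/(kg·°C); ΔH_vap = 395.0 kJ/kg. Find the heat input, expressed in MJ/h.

Q = 8550 MJ/h

liquid 98.5→118 °C: 39.975 kJ/kg
vaporisation at 118 °C: 395 kJ/kg
vapour 118→143 °C: 27.75 kJ/kg
Δh = 39.975 + 395 + 27.75 = 462.73 kJ/kg
Q = ṁ·Δh = 307.9 kg/min × 462.73 kJ/kg = 142470 kJ/min
|Q| = 2374.6 kW = 8548.4 MJ/h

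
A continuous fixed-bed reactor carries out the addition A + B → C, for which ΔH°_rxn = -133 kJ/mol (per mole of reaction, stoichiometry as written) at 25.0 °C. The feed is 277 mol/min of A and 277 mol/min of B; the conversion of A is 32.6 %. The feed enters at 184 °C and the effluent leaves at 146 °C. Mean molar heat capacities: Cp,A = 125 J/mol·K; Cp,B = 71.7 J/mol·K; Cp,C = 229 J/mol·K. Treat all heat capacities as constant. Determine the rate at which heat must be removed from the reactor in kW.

Extent of reaction ξ = 0.326 × 277 = 90.302 mol/min
Reaction term: ξ·ΔH°_rxn = 90.302 × -133 = -12010 kJ/min
Sensible, feed 184→25 °C: -8663.3 kJ/min
Outlet flows (mol/min): A 186.7, B 186.7, C 90.302
Sensible, products 25→146 °C: 6945.7 kJ/min
Q = ΔH = -13728 kJ/min = -228.8 kW
Heat removed = 228.8 kW

Q_out = 229 kW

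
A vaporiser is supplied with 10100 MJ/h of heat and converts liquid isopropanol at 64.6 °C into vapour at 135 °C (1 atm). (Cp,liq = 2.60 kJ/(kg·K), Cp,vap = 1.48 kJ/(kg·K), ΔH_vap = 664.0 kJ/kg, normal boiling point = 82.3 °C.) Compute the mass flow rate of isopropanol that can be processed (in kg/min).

ṁ = 214 kg/min

Δh = 2.60×(82.3−64.6) + 664.0 + 1.48×(135−82.3) = 788.02 kJ/kg
Q = 10100 MJ/h = 2805.6 kJ/s = 168330 kJ/min
ṁ = Q/Δh = 168330 / 788.02 = 213.62 kg/min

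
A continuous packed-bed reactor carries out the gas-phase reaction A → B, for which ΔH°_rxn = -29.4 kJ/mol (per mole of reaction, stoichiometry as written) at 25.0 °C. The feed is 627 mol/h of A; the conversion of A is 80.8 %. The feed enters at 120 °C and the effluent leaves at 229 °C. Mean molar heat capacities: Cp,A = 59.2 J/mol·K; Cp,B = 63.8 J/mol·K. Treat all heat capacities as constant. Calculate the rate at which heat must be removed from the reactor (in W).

Q_out = 2880 W

Extent of reaction ξ = 0.808 × 627 = 506.62 mol/h
Reaction term: ξ·ΔH°_rxn = 506.62 × -29.4 = -14895 kJ/h
Sensible, feed 120→25 °C: -3526.2 kJ/h
Outlet flows (mol/h): A 120.38, B 506.62
Sensible, products 25→229 °C: 8047.6 kJ/h
Q = ΔH = -10373 kJ/h = -2.8814 kW
Heat removed = 2881.4 W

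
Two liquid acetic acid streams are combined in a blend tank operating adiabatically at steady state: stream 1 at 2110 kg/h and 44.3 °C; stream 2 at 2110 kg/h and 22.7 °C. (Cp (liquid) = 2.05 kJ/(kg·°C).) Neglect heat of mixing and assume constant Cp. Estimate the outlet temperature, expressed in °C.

Energy balance with Q = 0: Σ ṁᵢCp,ᵢ(T_out − Tᵢ) = 0
T_out = Σ ṁᵢCp,ᵢTᵢ / Σ ṁᵢCp,ᵢ
      = 289810 / 8651 = 33.5 °C

T_out = 33.5 °C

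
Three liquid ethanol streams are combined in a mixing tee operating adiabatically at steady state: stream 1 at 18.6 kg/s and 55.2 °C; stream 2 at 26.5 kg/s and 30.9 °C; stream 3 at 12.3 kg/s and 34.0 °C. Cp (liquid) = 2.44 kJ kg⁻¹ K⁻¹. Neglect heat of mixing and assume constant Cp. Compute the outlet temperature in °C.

Energy balance with Q = 0: Σ ṁᵢCp,ᵢ(T_out − Tᵢ) = 0
Σ ṁᵢCp,ᵢTᵢ = 18.6×2.44×55.2 + 26.5×2.44×30.9 + 12.3×2.44×34.0 = 5523.6
Σ ṁᵢCp,ᵢ = 18.6×2.44 + 26.5×2.44 + 12.3×2.44 = 140.06
T_out = 5523.6 / 140.06 = 39.439 °C

T_out = 39.4 °C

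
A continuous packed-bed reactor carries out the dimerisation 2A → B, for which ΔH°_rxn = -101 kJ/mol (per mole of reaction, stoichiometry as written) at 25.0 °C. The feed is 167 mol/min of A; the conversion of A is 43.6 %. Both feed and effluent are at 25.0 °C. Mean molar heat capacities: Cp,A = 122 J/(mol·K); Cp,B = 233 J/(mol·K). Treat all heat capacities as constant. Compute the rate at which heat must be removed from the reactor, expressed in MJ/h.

Extent of reaction ξ = 0.436 × 167 / 2 = 36.406 mol/min
Reaction term: ξ·ΔH°_rxn = 36.406 × -101 = -3677 kJ/min
Q = ΔH = -3677 kJ/min = -61.283 kW
Heat removed = 220.62 MJ/h

Q_out = 221 MJ/h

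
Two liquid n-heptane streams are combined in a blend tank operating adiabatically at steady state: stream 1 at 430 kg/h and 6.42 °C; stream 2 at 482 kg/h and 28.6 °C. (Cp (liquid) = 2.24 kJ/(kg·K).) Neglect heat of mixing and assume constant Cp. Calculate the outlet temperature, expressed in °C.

T_out = 18.1 °C

Energy balance with Q = 0: Σ ṁᵢCp,ᵢ(T_out − Tᵢ) = 0
T_out = Σ ṁᵢCp,ᵢTᵢ / Σ ṁᵢCp,ᵢ
      = 37063 / 2042.9 = 18.142 °C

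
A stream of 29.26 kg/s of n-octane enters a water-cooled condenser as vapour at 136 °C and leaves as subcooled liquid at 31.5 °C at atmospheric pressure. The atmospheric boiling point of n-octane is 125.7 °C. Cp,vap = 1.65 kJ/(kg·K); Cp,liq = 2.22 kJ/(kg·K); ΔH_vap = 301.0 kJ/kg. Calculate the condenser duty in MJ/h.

Q_c = 55500 MJ/h

vapour 136→125.7 °C: -16.995 kJ/kg
condensation at 125.7 °C: -301 kJ/kg
liquid 125.7→31.5 °C: -209.12 kJ/kg
Δh = -16.995 + -301 + -209.12 = -527.12 kJ/kg
Q = ṁ·Δh = 29.26 kg/s × -527.12 kJ/kg = -15424 kJ/s
|Q| = 15424 kW = 55525 MJ/h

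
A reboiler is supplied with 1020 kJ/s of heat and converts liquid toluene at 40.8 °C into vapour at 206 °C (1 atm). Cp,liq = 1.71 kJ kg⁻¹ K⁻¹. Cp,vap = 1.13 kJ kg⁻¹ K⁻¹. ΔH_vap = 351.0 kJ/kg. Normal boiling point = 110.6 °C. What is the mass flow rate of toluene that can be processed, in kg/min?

ṁ = 106 kg/min

Δh = 1.71×(110.6−40.8) + 351.0 + 1.13×(206−110.6) = 578.16 kJ/kg
Q = 1020 kJ/s = 1020 kJ/s = 61200 kJ/min
ṁ = Q/Δh = 61200 / 578.16 = 105.85 kg/min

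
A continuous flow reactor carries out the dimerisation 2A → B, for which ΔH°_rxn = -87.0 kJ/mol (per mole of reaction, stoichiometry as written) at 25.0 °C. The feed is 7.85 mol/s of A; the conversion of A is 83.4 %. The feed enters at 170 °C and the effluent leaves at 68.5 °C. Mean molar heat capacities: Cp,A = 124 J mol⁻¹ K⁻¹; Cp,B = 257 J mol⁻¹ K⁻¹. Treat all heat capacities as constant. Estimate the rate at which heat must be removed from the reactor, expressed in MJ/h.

Q_out = 1380 MJ/h

Extent of reaction ξ = 0.834 × 7.85 / 2 = 3.2734 mol/s
Reaction term: ξ·ΔH°_rxn = 3.2734 × -87.0 = -284.79 kJ/s
Sensible, feed 170→25 °C: -141.14 kJ/s
Outlet flows (mol/s): A 1.3031, B 3.2734
Sensible, products 25→68.5 °C: 43.624 kJ/s
Q = ΔH = -382.31 kJ/s = -382.31 kW
Heat removed = 1376.3 MJ/h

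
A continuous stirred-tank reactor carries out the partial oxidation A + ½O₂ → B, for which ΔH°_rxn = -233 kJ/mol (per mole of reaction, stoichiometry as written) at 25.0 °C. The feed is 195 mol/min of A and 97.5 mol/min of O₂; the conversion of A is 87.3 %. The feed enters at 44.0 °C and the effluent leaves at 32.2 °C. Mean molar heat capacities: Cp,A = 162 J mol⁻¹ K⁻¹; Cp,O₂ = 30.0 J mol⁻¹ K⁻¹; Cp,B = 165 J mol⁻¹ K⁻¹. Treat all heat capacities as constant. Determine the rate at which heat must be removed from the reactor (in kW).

Q_out = 668 kW

Extent of reaction ξ = 0.873 × 195 = 170.24 mol/min
Reaction term: ξ·ΔH°_rxn = 170.24 × -233 = -39665 kJ/min
Sensible, feed 44.0→25 °C: -655.78 kJ/min
Outlet flows (mol/min): A 24.765, O₂ 12.382, B 170.24
Sensible, products 25→32.2 °C: 233.8 kJ/min
Q = ΔH = -40087 kJ/min = -668.11 kW
Heat removed = 668.11 kW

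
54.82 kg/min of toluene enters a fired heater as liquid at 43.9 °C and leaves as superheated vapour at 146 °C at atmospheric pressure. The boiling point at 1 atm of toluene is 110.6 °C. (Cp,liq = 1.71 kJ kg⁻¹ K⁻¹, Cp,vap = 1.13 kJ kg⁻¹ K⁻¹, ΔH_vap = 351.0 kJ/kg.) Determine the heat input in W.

liquid 43.9→110.6 °C: 114.06 kJ/kg
vaporisation at 110.6 °C: 351 kJ/kg
vapour 110.6→146 °C: 40.002 kJ/kg
Δh = 114.06 + 351 + 40.002 = 505.06 kJ/kg
Q = ṁ·Δh = 54.82 kg/min × 505.06 kJ/kg = 27687 kJ/min
|Q| = 461.46 kW = 461460 W

Q = 461000 W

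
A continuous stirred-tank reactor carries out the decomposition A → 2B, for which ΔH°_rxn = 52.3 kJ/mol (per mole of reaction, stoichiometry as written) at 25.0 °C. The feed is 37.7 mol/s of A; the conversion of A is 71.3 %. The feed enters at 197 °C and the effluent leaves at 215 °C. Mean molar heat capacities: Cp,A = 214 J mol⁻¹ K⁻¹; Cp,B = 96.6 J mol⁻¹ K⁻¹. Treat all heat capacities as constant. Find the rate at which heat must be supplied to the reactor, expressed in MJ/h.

Extent of reaction ξ = 0.713 × 37.7 = 26.88 mol/s
Reaction term: ξ·ΔH°_rxn = 26.88 × 52.3 = 1405.8 kJ/s
Sensible, feed 197→25 °C: -1387.7 kJ/s
Outlet flows (mol/s): A 10.82, B 53.76
Sensible, products 25→215 °C: 1426.7 kJ/s
Q = ΔH = 1444.8 kJ/s = 1444.8 kW
Heat supplied = 5201.4 MJ/h

Q_in = 5200 MJ/h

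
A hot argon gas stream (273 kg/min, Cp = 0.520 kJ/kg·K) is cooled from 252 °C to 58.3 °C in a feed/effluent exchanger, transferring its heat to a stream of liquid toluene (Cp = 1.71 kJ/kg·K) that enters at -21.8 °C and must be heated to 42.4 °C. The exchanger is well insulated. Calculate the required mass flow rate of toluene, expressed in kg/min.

ṁ_c = 250 kg/min

Heat released by hot stream: Q = 273 × 0.520 × (252 − 58.3) = 27498 kJ/min
Energy balance on cold side (adiabatic exchanger): Q = ṁ_c·Cp_c·(T_c,out − T_c,in)
ṁ_c = 27498 / [1.71 × (42.4 − -21.8)] = 250.48 kg/min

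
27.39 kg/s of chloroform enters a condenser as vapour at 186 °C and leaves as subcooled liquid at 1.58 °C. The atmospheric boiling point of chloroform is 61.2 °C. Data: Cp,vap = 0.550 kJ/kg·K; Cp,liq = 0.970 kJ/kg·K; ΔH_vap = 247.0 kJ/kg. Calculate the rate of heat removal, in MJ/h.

vapour 186→61.2 °C: -68.64 kJ/kg
condensation at 61.2 °C: -247 kJ/kg
liquid 61.2→1.58 °C: -57.831 kJ/kg
Δh = -68.64 + -247 + -57.831 = -373.47 kJ/kg
Q = ṁ·Δh = 27.39 kg/s × -373.47 kJ/kg = -10229 kJ/s
|Q| = 10229 kW = 36826 MJ/h

Q_c = 36800 MJ/h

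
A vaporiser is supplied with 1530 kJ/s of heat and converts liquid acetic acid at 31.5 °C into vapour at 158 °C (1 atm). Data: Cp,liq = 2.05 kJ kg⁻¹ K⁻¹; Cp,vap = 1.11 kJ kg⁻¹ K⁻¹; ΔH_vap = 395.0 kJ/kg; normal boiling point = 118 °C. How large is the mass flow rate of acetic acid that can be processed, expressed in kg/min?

ṁ = 149 kg/min

Δh = 2.05×(118−31.5) + 395.0 + 1.11×(158−118) = 616.73 kJ/kg
Q = 1530 kJ/s = 1530 kJ/s = 91800 kJ/min
ṁ = Q/Δh = 91800 / 616.73 = 148.85 kg/min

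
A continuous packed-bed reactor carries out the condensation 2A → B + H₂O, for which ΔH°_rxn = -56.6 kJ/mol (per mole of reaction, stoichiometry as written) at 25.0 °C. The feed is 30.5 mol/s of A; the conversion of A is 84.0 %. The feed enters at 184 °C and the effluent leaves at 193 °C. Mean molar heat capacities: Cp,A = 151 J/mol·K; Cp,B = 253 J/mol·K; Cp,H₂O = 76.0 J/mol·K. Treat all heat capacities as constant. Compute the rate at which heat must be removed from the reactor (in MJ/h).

Q_out = 2250 MJ/h

Extent of reaction ξ = 0.840 × 30.5 / 2 = 12.81 mol/s
Reaction term: ξ·ΔH°_rxn = 12.81 × -56.6 = -725.05 kJ/s
Sensible, feed 184→25 °C: -732.27 kJ/s
Outlet flows (mol/s): A 4.88, B 12.81, H₂O 12.81
Sensible, products 25→193 °C: 831.83 kJ/s
Q = ΔH = -625.49 kJ/s = -625.49 kW
Heat removed = 2251.8 MJ/h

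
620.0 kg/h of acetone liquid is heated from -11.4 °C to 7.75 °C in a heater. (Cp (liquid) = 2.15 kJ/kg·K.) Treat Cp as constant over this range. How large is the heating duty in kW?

Q = ṁ·Cp·ΔT = 620.0 × 2.15 × (7.75 − -11.4) = 25527 kJ/h
Converting: 25527 / 3600 s = 7.0908 kW

Q = 7.09 kW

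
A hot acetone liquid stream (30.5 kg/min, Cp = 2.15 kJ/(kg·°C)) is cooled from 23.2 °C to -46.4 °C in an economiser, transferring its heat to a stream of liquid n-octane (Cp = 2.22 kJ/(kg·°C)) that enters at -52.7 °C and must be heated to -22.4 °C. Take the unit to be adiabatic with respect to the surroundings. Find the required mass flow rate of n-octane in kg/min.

Heat released by hot stream: Q = 30.5 × 2.15 × (23.2 − -46.4) = 4564 kJ/min
Energy balance on cold side (adiabatic exchanger): Q = ṁ_c·Cp_c·(T_c,out − T_c,in)
ṁ_c = 4564 / [2.22 × (-22.4 − -52.7)] = 67.85 kg/min

ṁ_c = 67.9 kg/min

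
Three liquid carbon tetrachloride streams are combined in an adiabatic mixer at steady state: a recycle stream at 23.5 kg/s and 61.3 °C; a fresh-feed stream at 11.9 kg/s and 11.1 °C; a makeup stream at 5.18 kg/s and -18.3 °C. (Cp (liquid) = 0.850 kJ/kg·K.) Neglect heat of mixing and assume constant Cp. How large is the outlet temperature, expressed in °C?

T_out = 36.4 °C

No heat crosses the boundary, so H_out = H_in.
Σ ṁᵢCp,ᵢTᵢ = 23.5×0.850×61.3 + 11.9×0.850×11.1 + 5.18×0.850×-18.3 = 1256.2
Σ ṁᵢCp,ᵢ = 23.5×0.850 + 11.9×0.850 + 5.18×0.850 = 34.493
T_out = 1256.2 / 34.493 = 36.418 °C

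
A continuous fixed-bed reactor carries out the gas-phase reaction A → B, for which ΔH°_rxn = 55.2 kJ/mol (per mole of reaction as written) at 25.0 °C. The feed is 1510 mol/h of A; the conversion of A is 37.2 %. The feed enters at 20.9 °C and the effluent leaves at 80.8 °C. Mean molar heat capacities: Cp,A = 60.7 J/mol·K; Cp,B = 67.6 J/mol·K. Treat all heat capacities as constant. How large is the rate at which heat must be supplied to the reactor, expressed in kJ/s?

Q_in = 10.2 kJ/s

Extent of reaction ξ = 0.372 × 1510 = 561.72 mol/h
Reaction term: ξ·ΔH°_rxn = 561.72 × 55.2 = 31007 kJ/h
Sensible, feed 20.9→25 °C: 375.79 kJ/h
Outlet flows (mol/h): A 948.28, B 561.72
Sensible, products 25→80.8 °C: 5330.7 kJ/h
Q = ΔH = 36713 kJ/h = 10.198 kW
Heat supplied = 10.198 kJ/s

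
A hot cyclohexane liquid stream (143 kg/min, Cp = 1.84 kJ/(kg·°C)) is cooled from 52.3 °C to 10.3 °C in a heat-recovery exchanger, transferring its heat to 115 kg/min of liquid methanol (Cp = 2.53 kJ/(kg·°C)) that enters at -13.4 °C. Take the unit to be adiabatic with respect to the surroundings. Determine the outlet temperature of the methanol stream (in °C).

T_c,out = 24.6 °C

Heat released by hot stream: Q = 143 × 1.84 × (52.3 − 10.3) = 11051 kJ/min
Energy balance on cold side (adiabatic exchanger): Q = ṁ_c·Cp_c·(T_c,out − T_c,in)
T_c,out = -13.4 + 11051/(115 × 2.53) = 24.583 °C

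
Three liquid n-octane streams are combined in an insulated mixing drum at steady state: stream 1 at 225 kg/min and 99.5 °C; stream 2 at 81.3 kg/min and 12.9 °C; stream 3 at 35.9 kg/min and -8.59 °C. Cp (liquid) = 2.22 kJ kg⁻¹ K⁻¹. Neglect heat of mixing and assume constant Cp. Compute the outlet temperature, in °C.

T_out = 67.6 °C

Energy balance with Q = 0: Σ ṁᵢCp,ᵢ(T_out − Tᵢ) = 0
Σ ṁᵢCp,ᵢTᵢ = 225×2.22×99.5 + 81.3×2.22×12.9 + 35.9×2.22×-8.59 = 51344
Σ ṁᵢCp,ᵢ = 225×2.22 + 81.3×2.22 + 35.9×2.22 = 759.68
T_out = 51344 / 759.68 = 67.586 °C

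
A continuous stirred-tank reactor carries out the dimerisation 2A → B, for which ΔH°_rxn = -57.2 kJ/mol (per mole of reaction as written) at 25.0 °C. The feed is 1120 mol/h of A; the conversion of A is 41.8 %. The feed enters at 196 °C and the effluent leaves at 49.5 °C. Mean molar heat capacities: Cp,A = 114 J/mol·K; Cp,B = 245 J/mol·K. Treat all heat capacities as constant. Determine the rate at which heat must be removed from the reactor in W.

Extent of reaction ξ = 0.418 × 1120 / 2 = 234.08 mol/h
Reaction term: ξ·ΔH°_rxn = 234.08 × -57.2 = -13389 kJ/h
Sensible, feed 196→25 °C: -21833 kJ/h
Outlet flows (mol/h): A 651.84, B 234.08
Sensible, products 25→49.5 °C: 3225.7 kJ/h
Q = ΔH = -31997 kJ/h = -8.8881 kW
Heat removed = 8888.1 W

Q_out = 8890 W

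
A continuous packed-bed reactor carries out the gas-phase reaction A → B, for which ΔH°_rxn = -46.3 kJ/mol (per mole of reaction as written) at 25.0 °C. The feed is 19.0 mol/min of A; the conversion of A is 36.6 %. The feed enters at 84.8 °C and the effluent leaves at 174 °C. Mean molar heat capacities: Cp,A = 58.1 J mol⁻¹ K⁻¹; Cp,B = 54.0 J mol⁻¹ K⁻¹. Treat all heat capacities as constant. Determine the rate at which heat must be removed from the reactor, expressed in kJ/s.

Extent of reaction ξ = 0.366 × 19.0 = 6.954 mol/min
Reaction term: ξ·ΔH°_rxn = 6.954 × -46.3 = -321.97 kJ/min
Sensible, feed 84.8→25 °C: -66.013 kJ/min
Outlet flows (mol/min): A 12.046, B 6.954
Sensible, products 25→174 °C: 160.23 kJ/min
Q = ΔH = -227.75 kJ/min = -3.7958 kW
Heat removed = 3.7958 kJ/s

Q_out = 3.80 kJ/s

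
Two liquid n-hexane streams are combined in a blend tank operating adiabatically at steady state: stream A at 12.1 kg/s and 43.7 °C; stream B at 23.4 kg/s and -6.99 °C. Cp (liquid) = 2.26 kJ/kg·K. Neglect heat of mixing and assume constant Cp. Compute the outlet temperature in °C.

T_out = 10.3 °C

Adiabatic, steady state ⇒ Σ ṁᵢCp,ᵢ(T_out − Tᵢ) = 0
T_out = Σ ṁᵢCp,ᵢTᵢ / Σ ṁᵢCp,ᵢ
      = 825.36 / 80.23 = 10.287 °C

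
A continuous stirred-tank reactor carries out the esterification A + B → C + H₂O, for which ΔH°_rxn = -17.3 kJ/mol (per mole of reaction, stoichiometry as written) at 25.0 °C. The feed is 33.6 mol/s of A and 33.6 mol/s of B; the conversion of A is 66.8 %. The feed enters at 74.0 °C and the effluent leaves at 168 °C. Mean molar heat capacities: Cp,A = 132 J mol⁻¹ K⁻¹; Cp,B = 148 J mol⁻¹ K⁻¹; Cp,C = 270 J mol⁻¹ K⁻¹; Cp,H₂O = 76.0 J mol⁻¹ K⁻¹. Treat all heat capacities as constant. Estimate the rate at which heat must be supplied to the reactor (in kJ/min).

Extent of reaction ξ = 0.668 × 33.6 = 22.445 mol/s
Reaction term: ξ·ΔH°_rxn = 22.445 × -17.3 = -388.3 kJ/s
Sensible, feed 74.0→25 °C: -460.99 kJ/s
Outlet flows (mol/s): A 11.155, B 11.155, C 22.445, H₂O 22.445
Sensible, products 25→168 °C: 1557.2 kJ/s
Q = ΔH = 707.89 kJ/s = 707.89 kW
Heat supplied = 42473 kJ/min

Q_in = 42500 kJ/min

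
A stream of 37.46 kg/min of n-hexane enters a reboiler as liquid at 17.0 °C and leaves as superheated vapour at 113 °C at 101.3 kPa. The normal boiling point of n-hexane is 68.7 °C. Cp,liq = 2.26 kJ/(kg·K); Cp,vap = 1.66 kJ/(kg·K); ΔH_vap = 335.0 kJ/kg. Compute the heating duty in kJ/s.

liquid 17.0→68.7 °C: 116.84 kJ/kg
vaporisation at 68.7 °C: 335 kJ/kg
vapour 68.7→113 °C: 73.538 kJ/kg
Δh = 116.84 + 335 + 73.538 = 525.38 kJ/kg
Q = ṁ·Δh = 37.46 kg/min × 525.38 kJ/kg = 19681 kJ/min
|Q| = 328.01 kW

Q = 328 kJ/s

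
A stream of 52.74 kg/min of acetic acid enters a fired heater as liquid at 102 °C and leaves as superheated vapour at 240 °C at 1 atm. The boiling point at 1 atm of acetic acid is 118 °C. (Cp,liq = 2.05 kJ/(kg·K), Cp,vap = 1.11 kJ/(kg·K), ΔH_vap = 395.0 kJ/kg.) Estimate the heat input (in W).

liquid 102→118 °C: 32.8 kJ/kg
vaporisation at 118 °C: 395 kJ/kg
vapour 118→240 °C: 135.42 kJ/kg
Δh = 32.8 + 395 + 135.42 = 563.22 kJ/kg
Q = ṁ·Δh = 52.74 kg/min × 563.22 kJ/kg = 29704 kJ/min
|Q| = 495.07 kW = 495070 W

Q = 495000 W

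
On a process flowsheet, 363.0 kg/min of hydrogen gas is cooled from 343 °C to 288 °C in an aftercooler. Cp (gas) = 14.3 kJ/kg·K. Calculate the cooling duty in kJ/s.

Q = ṁ·Cp·ΔT = 363.0 × 14.3 × (288 − 343) = -285500 kJ/min
Converting: 285500 / 60 s = 4758.3 kW

Q_c = 4760 kJ/s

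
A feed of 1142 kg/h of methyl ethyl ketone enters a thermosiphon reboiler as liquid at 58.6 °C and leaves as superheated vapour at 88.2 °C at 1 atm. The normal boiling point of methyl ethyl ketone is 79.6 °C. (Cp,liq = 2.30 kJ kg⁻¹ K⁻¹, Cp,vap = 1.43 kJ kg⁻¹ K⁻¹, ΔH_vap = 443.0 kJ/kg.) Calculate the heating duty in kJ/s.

liquid 58.6→79.6 °C: 48.3 kJ/kg
vaporisation at 79.6 °C: 443 kJ/kg
vapour 79.6→88.2 °C: 12.298 kJ/kg
Δh = 48.3 + 443 + 12.298 = 503.6 kJ/kg
Q = ṁ·Δh = 1142 kg/h × 503.6 kJ/kg = 575110 kJ/h
|Q| = 159.75 kW

Q = 160 kJ/s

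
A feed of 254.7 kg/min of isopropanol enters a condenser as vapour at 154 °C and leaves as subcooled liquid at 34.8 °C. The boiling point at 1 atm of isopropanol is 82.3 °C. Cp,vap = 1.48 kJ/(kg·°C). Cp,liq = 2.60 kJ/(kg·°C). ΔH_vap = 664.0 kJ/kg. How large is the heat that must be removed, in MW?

Q_c = 3.79 MW

vapour 154→82.3 °C: -106.12 kJ/kg
condensation at 82.3 °C: -664 kJ/kg
liquid 82.3→34.8 °C: -123.5 kJ/kg
Δh = -106.12 + -664 + -123.5 = -893.62 kJ/kg
Q = ṁ·Δh = 254.7 kg/min × -893.62 kJ/kg = -227600 kJ/min
|Q| = 3793.4 kW = 3.7934 MW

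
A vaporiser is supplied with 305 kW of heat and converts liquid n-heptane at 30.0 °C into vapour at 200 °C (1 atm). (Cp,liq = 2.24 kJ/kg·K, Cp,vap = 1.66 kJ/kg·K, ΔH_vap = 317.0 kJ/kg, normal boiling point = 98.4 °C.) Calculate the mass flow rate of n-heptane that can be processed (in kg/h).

Δh = 2.24×(98.4−30.0) + 317.0 + 1.66×(200−98.4) = 638.87 kJ/kg
Q = 305 kW = 305 kJ/s = 1.098e+06 kJ/h
ṁ = Q/Δh = 1.098e+06 / 638.87 = 1718.7 kg/h

ṁ = 1720 kg/h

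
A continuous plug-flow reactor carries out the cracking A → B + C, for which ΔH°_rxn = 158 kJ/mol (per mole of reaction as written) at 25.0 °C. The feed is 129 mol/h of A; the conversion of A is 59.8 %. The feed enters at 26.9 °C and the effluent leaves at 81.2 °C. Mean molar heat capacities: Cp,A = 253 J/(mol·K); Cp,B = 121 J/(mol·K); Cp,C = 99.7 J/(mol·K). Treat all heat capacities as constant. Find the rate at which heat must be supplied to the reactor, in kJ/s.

Extent of reaction ξ = 0.598 × 129 = 77.142 mol/h
Reaction term: ξ·ΔH°_rxn = 77.142 × 158 = 12188 kJ/h
Sensible, feed 26.9→25 °C: -62.01 kJ/h
Outlet flows (mol/h): A 51.858, B 77.142, C 77.142
Sensible, products 25→81.2 °C: 1694.2 kJ/h
Q = ΔH = 13821 kJ/h = 3.8391 kW
Heat supplied = 3.8391 kJ/s

Q_in = 3.84 kJ/s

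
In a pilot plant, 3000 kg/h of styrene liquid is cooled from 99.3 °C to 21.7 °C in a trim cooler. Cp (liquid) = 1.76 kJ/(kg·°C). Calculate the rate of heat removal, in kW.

Q_c = 114 kW

Q = ṁ·Cp·ΔT = 3000 × 1.76 × (21.7 − 99.3) = -409730 kJ/h
Converting: 409730 / 3600 s = 113.81 kW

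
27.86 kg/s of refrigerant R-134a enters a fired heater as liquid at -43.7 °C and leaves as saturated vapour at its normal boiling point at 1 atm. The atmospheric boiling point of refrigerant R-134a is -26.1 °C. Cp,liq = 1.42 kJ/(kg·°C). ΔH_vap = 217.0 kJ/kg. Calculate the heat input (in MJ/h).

liquid -43.7→-26.1 °C: 24.992 kJ/kg
vaporisation at -26.1 °C: 217 kJ/kg
Δh = 24.992 + 217 = 241.99 kJ/kg
Q = ṁ·Δh = 27.86 kg/s × 241.99 kJ/kg = 6741.9 kJ/s
|Q| = 6741.9 kW = 24271 MJ/h

Q = 24300 MJ/h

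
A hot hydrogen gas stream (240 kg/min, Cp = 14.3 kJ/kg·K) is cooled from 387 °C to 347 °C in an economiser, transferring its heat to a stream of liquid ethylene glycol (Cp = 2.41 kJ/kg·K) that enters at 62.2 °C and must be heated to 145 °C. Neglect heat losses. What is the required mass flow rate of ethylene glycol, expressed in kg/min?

Heat released by hot stream: Q = 240 × 14.3 × (387 − 347) = 137280 kJ/min
Energy balance on cold side (adiabatic exchanger): Q = ṁ_c·Cp_c·(T_c,out − T_c,in)
ṁ_c = 137280 / [2.41 × (145 − 62.2)] = 687.95 kg/min

ṁ_c = 688 kg/min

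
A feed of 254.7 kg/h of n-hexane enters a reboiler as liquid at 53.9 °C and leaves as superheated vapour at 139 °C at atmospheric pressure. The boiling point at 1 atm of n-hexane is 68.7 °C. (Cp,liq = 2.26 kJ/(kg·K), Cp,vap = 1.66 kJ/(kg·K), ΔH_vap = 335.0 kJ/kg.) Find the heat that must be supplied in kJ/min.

liquid 53.9→68.7 °C: 33.448 kJ/kg
vaporisation at 68.7 °C: 335 kJ/kg
vapour 68.7→139 °C: 116.7 kJ/kg
Δh = 33.448 + 335 + 116.7 = 485.15 kJ/kg
Q = ṁ·Δh = 254.7 kg/h × 485.15 kJ/kg = 123570 kJ/h
|Q| = 34.324 kW = 2059.4 kJ/min

Q = 2060 kJ/min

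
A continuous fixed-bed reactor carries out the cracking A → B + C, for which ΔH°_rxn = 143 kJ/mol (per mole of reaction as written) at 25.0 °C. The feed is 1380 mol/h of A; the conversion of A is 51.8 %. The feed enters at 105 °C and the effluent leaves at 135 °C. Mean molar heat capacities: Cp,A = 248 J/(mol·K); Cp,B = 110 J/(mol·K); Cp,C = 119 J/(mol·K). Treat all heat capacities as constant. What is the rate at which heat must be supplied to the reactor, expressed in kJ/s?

Extent of reaction ξ = 0.518 × 1380 = 714.84 mol/h
Reaction term: ξ·ΔH°_rxn = 714.84 × 143 = 102220 kJ/h
Sensible, feed 105→25 °C: -27379 kJ/h
Outlet flows (mol/h): A 665.16, B 714.84, C 714.84
Sensible, products 25→135 °C: 36152 kJ/h
Q = ΔH = 111000 kJ/h = 30.832 kW
Heat supplied = 30.832 kJ/s

Q_in = 30.8 kJ/s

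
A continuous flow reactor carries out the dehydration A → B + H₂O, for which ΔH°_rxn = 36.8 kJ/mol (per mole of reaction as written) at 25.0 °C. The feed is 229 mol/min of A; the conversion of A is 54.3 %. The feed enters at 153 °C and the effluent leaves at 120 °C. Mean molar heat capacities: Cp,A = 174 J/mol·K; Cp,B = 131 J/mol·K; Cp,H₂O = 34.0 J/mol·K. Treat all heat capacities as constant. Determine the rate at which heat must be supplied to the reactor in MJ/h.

Extent of reaction ξ = 0.543 × 229 = 124.35 mol/min
Reaction term: ξ·ΔH°_rxn = 124.35 × 36.8 = 4576 kJ/min
Sensible, feed 153→25 °C: -5100.3 kJ/min
Outlet flows (mol/min): A 104.65, B 124.35, H₂O 124.35
Sensible, products 25→120 °C: 3679.1 kJ/min
Q = ΔH = 3154.7 kJ/min = 52.579 kW
Heat supplied = 189.28 MJ/h

Q_in = 189 MJ/h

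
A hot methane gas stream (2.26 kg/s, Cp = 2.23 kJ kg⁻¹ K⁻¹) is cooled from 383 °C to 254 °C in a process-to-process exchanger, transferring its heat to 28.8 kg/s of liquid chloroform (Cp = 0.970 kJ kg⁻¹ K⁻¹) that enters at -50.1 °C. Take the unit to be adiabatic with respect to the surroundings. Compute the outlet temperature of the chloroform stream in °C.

Heat released by hot stream: Q = 2.26 × 2.23 × (383 − 254) = 650.13 kJ/s
Energy balance on cold side (adiabatic exchanger): Q = ṁ_c·Cp_c·(T_c,out − T_c,in)
T_c,out = -50.1 + 650.13/(28.8 × 0.970) = -26.828 °C

T_c,out = -26.8 °C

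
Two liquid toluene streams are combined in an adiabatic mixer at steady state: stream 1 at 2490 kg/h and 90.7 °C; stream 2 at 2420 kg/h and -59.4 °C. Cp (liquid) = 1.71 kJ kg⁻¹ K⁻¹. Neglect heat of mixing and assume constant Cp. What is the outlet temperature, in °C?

Adiabatic, steady state ⇒ Σ ṁᵢCp,ᵢ(T_out − Tᵢ) = 0
T_out = Σ ṁᵢCp,ᵢTᵢ / Σ ṁᵢCp,ᵢ
      = 140380 / 8396.1 = 16.72 °C

T_out = 16.7 °C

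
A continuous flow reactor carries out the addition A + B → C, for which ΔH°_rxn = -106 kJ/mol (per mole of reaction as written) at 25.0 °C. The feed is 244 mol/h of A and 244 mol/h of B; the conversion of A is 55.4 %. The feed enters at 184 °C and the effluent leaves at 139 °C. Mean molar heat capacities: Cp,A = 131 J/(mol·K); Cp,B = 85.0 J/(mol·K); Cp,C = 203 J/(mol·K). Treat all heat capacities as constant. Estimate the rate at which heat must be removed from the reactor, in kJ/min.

Extent of reaction ξ = 0.554 × 244 = 135.18 mol/h
Reaction term: ξ·ΔH°_rxn = 135.18 × -106 = -14329 kJ/h
Sensible, feed 184→25 °C: -8379.9 kJ/h
Outlet flows (mol/h): A 108.82, B 108.82, C 135.18
Sensible, products 25→139 °C: 5807.9 kJ/h
Q = ΔH = -16901 kJ/h = -4.6946 kW
Heat removed = 281.68 kJ/min

Q_out = 282 kJ/min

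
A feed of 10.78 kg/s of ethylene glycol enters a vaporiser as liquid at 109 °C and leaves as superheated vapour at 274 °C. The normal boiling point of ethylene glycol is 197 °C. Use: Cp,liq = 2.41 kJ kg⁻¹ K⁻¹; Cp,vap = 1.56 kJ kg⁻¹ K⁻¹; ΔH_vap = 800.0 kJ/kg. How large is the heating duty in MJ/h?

liquid 109→197 °C: 212.08 kJ/kg
vaporisation at 197 °C: 800 kJ/kg
vapour 197→274 °C: 120.12 kJ/kg
Δh = 212.08 + 800 + 120.12 = 1132.2 kJ/kg
Q = ṁ·Δh = 10.78 kg/s × 1132.2 kJ/kg = 12205 kJ/s
|Q| = 12205 kW = 43938 MJ/h

Q = 43900 MJ/h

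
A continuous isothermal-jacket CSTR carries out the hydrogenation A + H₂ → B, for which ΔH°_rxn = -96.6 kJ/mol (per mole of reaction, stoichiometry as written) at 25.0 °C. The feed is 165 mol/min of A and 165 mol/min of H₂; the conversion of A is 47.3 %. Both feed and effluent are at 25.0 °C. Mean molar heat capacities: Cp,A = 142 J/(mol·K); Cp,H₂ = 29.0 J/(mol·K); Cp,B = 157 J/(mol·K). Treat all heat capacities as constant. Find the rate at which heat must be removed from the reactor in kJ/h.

Q_out = 452000 kJ/h

Extent of reaction ξ = 0.473 × 165 = 78.045 mol/min
Reaction term: ξ·ΔH°_rxn = 78.045 × -96.6 = -7539.1 kJ/min
Q = ΔH = -7539.1 kJ/min = -125.65 kW
Heat removed = 452350 kJ/h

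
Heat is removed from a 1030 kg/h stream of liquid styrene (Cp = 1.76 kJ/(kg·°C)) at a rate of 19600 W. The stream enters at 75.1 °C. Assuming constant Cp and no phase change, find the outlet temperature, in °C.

Q = 19600 W = 70560 kJ/h
ΔT = Q/(ṁ·Cp) = 70560/(1030×1.76) = 38.923 K
T_out = 75.1 − 38.923 = 36.177 °C

T_out = 36.2 °C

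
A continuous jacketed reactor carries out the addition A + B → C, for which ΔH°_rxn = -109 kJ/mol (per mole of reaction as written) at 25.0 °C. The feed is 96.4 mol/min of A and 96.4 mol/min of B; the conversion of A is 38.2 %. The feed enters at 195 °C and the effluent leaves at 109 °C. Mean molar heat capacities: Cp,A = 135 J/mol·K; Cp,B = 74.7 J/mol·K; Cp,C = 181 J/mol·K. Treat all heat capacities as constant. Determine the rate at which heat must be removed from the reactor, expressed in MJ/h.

Q_out = 350 MJ/h

Extent of reaction ξ = 0.382 × 96.4 = 36.825 mol/min
Reaction term: ξ·ΔH°_rxn = 36.825 × -109 = -4013.9 kJ/min
Sensible, feed 195→25 °C: -3436.6 kJ/min
Outlet flows (mol/min): A 59.575, B 59.575, C 36.825
Sensible, products 25→109 °C: 1609.3 kJ/min
Q = ΔH = -5841.2 kJ/min = -97.353 kW
Heat removed = 350.47 MJ/h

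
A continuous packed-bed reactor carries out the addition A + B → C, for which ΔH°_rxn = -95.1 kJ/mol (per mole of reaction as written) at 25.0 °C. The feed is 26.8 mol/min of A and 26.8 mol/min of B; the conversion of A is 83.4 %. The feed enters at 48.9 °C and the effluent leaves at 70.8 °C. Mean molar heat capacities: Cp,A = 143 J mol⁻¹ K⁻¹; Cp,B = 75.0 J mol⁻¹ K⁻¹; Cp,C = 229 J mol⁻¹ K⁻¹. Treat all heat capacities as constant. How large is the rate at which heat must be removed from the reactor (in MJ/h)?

Extent of reaction ξ = 0.834 × 26.8 = 22.351 mol/min
Reaction term: ξ·ΔH°_rxn = 22.351 × -95.1 = -2125.6 kJ/min
Sensible, feed 48.9→25 °C: -139.63 kJ/min
Outlet flows (mol/min): A 4.4488, B 4.4488, C 22.351
Sensible, products 25→70.8 °C: 278.84 kJ/min
Q = ΔH = -1986.4 kJ/min = -33.107 kW
Heat removed = 119.18 MJ/h

Q_out = 119 MJ/h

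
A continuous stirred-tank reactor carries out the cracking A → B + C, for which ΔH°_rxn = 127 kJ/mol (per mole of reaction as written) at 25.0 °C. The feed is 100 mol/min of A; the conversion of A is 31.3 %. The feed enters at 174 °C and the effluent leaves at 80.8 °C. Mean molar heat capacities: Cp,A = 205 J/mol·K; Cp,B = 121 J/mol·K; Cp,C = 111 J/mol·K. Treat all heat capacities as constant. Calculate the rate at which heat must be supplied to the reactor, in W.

Extent of reaction ξ = 0.313 × 100 = 31.3 mol/min
Reaction term: ξ·ΔH°_rxn = 31.3 × 127 = 3975.1 kJ/min
Sensible, feed 174→25 °C: -3054.5 kJ/min
Outlet flows (mol/min): A 68.7, B 31.3, C 31.3
Sensible, products 25→80.8 °C: 1191.1 kJ/min
Q = ΔH = 2111.7 kJ/min = 35.194 kW
Heat supplied = 35194 W

Q_in = 35200 W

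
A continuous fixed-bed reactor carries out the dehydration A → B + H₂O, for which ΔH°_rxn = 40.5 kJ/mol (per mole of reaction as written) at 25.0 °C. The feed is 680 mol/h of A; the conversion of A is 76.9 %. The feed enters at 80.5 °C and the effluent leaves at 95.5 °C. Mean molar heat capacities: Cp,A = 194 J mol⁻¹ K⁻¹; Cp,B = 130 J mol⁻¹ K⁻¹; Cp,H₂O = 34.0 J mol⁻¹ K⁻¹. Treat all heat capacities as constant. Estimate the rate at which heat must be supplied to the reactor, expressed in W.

Extent of reaction ξ = 0.769 × 680 = 522.92 mol/h
Reaction term: ξ·ΔH°_rxn = 522.92 × 40.5 = 21178 kJ/h
Sensible, feed 80.5→25 °C: -7321.6 kJ/h
Outlet flows (mol/h): A 157.08, B 522.92, H₂O 522.92
Sensible, products 25→95.5 °C: 8194.4 kJ/h
Q = ΔH = 22051 kJ/h = 6.1253 kW
Heat supplied = 6125.3 W

Q_in = 6130 W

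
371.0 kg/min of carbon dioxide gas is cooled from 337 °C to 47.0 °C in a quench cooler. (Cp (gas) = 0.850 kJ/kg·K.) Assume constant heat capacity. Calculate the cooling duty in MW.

Q = ṁ·Cp·ΔT = 371.0 × 0.850 × (47.0 − 337) = -91451 kJ/min
Converting: 91451 / 60 s = 1524.2 kW
Cooling duty = 1.5242 MW

Q_c = 1.52 MW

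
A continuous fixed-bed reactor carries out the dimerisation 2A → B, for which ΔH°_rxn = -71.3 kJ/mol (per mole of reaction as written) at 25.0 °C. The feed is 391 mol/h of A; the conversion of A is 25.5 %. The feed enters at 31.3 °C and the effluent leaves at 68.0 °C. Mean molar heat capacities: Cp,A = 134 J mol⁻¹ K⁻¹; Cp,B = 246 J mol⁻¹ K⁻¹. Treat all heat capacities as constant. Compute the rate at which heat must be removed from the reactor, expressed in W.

Extent of reaction ξ = 0.255 × 391 / 2 = 49.852 mol/h
Reaction term: ξ·ΔH°_rxn = 49.852 × -71.3 = -3554.5 kJ/h
Sensible, feed 31.3→25 °C: -330.08 kJ/h
Outlet flows (mol/h): A 291.3, B 49.852
Sensible, products 25→68.0 °C: 2205.8 kJ/h
Q = ΔH = -1678.8 kJ/h = -0.46633 kW
Heat removed = 466.33 W

Q_out = 466 W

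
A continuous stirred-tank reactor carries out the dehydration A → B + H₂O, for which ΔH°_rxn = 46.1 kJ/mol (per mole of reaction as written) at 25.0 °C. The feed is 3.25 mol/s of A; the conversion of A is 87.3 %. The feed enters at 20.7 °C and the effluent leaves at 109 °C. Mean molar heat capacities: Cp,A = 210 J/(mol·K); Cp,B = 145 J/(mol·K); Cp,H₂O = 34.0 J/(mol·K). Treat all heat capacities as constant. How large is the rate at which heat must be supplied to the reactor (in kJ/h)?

Extent of reaction ξ = 0.873 × 3.25 = 2.8373 mol/s
Reaction term: ξ·ΔH°_rxn = 2.8373 × 46.1 = 130.8 kJ/s
Sensible, feed 20.7→25 °C: 2.9348 kJ/s
Outlet flows (mol/s): A 0.41275, B 2.8373, H₂O 2.8373
Sensible, products 25→109 °C: 49.942 kJ/s
Q = ΔH = 183.67 kJ/s = 183.67 kW
Heat supplied = 661230 kJ/h

Q_in = 661000 kJ/h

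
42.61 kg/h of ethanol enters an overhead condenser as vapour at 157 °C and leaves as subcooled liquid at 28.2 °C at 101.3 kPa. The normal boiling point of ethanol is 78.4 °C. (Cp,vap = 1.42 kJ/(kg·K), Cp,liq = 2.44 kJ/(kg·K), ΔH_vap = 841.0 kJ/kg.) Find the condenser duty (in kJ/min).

vapour 157→78.4 °C: -111.61 kJ/kg
condensation at 78.4 °C: -841 kJ/kg
liquid 78.4→28.2 °C: -122.49 kJ/kg
Δh = -111.61 + -841 + -122.49 = -1075.1 kJ/kg
Q = ṁ·Δh = 42.61 kg/h × -1075.1 kJ/kg = -45810 kJ/h
|Q| = 12.725 kW = 763.5 kJ/min

Q_c = 764 kJ/min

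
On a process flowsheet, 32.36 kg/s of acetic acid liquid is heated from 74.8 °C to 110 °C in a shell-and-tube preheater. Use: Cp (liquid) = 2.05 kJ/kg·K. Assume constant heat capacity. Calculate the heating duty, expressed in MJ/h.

Q = ṁ·Cp·ΔT = 32.36 × 2.05 × (110 − 74.8) = 2335.1 kJ/s
Heating duty = 8406.4 MJ/h

Q = 8410 MJ/h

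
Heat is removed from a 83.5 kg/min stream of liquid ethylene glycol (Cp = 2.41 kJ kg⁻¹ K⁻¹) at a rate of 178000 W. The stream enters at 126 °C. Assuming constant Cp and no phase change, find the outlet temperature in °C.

Q = 178000 W = 10680 kJ/min
ΔT = Q/(ṁ·Cp) = 10680/(83.5×2.41) = 53.072 K
T_out = 126 − 53.072 = 72.928 °C

T_out = 72.9 °C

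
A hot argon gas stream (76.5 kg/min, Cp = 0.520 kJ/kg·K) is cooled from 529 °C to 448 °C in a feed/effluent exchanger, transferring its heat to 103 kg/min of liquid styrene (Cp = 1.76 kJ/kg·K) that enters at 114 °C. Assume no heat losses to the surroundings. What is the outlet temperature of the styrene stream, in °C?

T_c,out = 132 °C

Heat released by hot stream: Q = 76.5 × 0.520 × (529 − 448) = 3222.2 kJ/min
Energy balance on cold side (adiabatic exchanger): Q = ṁ_c·Cp_c·(T_c,out − T_c,in)
T_c,out = 114 + 3222.2/(103 × 1.76) = 131.77 °C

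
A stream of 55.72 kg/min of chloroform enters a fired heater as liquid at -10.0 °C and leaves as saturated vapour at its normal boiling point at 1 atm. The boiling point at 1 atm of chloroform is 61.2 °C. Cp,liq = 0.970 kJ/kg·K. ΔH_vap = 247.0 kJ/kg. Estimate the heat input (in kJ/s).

liquid -10.0→61.2 °C: 69.064 kJ/kg
vaporisation at 61.2 °C: 247 kJ/kg
Δh = 69.064 + 247 = 316.06 kJ/kg
Q = ṁ·Δh = 55.72 kg/min × 316.06 kJ/kg = 17611 kJ/min
|Q| = 293.52 kW

Q = 294 kJ/s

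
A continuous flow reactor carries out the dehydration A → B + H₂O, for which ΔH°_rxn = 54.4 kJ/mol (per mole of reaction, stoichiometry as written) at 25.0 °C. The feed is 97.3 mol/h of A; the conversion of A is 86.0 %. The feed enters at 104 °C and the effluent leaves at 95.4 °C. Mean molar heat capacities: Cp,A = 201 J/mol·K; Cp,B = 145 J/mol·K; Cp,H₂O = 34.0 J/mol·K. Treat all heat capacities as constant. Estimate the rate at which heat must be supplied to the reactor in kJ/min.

Q_in = 70.9 kJ/min

Extent of reaction ξ = 0.860 × 97.3 = 83.678 mol/h
Reaction term: ξ·ΔH°_rxn = 83.678 × 54.4 = 4552.1 kJ/h
Sensible, feed 104→25 °C: -1545 kJ/h
Outlet flows (mol/h): A 13.622, B 83.678, H₂O 83.678
Sensible, products 25→95.4 °C: 1247.2 kJ/h
Q = ΔH = 4254.3 kJ/h = 1.1817 kW
Heat supplied = 70.905 kJ/min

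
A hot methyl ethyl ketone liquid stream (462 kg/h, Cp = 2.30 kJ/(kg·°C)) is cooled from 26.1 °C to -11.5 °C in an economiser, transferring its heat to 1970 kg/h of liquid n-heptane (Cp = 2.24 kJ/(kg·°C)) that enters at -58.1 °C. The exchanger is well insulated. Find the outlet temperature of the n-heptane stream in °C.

T_c,out = -49.0 °C

Heat released by hot stream: Q = 462 × 2.30 × (26.1 − -11.5) = 39954 kJ/h
Energy balance on cold side (adiabatic exchanger): Q = ṁ_c·Cp_c·(T_c,out − T_c,in)
T_c,out = -58.1 + 39954/(1970 × 2.24) = -49.046 °C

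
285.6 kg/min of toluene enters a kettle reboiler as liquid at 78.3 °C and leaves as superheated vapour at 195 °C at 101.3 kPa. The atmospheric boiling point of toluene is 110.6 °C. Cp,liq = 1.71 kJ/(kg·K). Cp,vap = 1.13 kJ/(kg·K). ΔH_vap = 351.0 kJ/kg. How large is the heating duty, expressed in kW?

liquid 78.3→110.6 °C: 55.233 kJ/kg
vaporisation at 110.6 °C: 351 kJ/kg
vapour 110.6→195 °C: 95.372 kJ/kg
Δh = 55.233 + 351 + 95.372 = 501.61 kJ/kg
Q = ṁ·Δh = 285.6 kg/min × 501.61 kJ/kg = 143260 kJ/min
|Q| = 2387.6 kW

Q = 2390 kW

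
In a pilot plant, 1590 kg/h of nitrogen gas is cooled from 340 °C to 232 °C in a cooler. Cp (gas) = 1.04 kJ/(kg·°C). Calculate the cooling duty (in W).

Q = ṁ·Cp·ΔT = 1590 × 1.04 × (232 − 340) = -178590 kJ/h
Converting: 178590 / 3600 s = 49.608 kW
Cooling duty = 49608 W

Q_c = 49600 W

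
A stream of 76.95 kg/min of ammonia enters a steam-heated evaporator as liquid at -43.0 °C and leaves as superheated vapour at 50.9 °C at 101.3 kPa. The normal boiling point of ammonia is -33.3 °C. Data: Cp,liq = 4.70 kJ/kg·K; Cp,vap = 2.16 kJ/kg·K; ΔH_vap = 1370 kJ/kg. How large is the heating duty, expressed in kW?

liquid -43.0→-33.3 °C: 45.59 kJ/kg
vaporisation at -33.3 °C: 1370 kJ/kg
vapour -33.3→50.9 °C: 181.87 kJ/kg
Δh = 45.59 + 1370 + 181.87 = 1597.5 kJ/kg
Q = ṁ·Δh = 76.95 kg/min × 1597.5 kJ/kg = 122920 kJ/min
|Q| = 2048.7 kW

Q = 2050 kW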